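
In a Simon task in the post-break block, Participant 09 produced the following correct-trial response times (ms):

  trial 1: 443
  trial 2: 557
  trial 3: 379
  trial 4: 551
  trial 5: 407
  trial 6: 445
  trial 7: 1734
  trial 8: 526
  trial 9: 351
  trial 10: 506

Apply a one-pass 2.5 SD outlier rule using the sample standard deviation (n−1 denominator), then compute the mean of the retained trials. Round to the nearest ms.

463 ms

n = 10, ΣRT = 5899, M = 589.900
Σ(x−M)² = 1500262.90; s = √(1500262.90/9) = 408.284
Cutoffs: 589.900 ± 2.5·408.284 → [-430.8, 1610.6]
Outside: 1734 → excluded.
Retained (n=9): Σ = 4165, mean = 4165/9 = 462.778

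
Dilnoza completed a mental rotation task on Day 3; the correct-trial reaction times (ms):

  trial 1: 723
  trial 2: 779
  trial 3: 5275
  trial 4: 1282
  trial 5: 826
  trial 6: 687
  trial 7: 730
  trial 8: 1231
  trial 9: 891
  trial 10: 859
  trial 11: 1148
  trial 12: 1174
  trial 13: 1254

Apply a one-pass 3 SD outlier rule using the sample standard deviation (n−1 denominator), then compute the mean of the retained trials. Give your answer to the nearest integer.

n = 13, ΣRT = 16859, M = 1296.846
Σ(x−M)² = 17738153.69; s = √(17738153.69/12) = 1215.804
Cutoffs: 1296.846 ± 3·1215.804 → [-2350.6, 4944.3]
Outside: 5275 → excluded.
Retained (n=12): Σ = 11584, mean = 11584/12 = 965.333

965 ms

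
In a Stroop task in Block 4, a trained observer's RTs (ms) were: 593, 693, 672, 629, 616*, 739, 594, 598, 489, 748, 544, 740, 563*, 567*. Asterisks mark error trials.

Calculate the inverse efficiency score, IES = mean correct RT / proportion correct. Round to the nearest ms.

814 ms

Correct trials (n=11): 593, 693, 672, 629, 739, 594, 598, 489, 748, 544, 740
Mean correct RT = 7039/11 = 639.9091 ms
Proportion correct = 11/14
IES = 639.9091 / (11/14) = 814.430 ms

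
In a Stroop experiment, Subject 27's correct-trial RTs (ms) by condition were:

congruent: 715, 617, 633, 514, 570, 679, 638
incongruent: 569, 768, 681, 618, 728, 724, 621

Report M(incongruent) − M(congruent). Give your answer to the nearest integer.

49 ms

M(congruent) = 4366/7 = 623.714
M(incongruent) = 4709/7 = 672.714
Difference = 672.714 − 623.714 = 49.000 ms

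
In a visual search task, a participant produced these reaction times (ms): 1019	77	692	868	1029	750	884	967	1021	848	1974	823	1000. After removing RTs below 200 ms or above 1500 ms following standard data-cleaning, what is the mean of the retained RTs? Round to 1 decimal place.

900.1 ms

Excluded: 77, 1974
Retained (n=11): Σ = 9901
Mean = 9901/11 = 900.0909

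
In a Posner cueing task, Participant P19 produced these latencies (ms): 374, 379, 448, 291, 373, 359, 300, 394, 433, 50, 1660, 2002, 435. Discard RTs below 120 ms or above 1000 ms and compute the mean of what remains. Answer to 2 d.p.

378.60 ms

Excluded: 50, 1660, 2002
Retained (n=10): Σ = 3786
Mean = 3786/10 = 378.6000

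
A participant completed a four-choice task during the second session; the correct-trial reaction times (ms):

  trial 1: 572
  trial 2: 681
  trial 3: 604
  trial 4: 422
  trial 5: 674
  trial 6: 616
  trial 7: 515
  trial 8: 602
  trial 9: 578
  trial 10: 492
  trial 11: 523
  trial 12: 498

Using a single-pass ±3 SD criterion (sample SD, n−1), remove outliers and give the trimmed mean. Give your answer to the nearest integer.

565 ms

n = 12, ΣRT = 6777, M = 564.750
Σ(x−M)² = 65576.25; s = √(65576.25/11) = 77.211
Cutoffs: 564.750 ± 3·77.211 → [333.1, 796.4]
No RTs fall outside the cutoffs; all 12 retained. Mean = 6777/12 = 564.750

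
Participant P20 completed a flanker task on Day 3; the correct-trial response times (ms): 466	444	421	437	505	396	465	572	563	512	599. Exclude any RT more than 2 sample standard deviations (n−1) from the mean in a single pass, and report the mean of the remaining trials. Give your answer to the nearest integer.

n = 11, ΣRT = 5380, M = 489.091
Σ(x−M)² = 44356.91; s = √(44356.91/10) = 66.601
Cutoffs: 489.091 ± 2·66.601 → [355.9, 622.3]
No RTs fall outside the cutoffs; all 11 retained. Mean = 5380/11 = 489.091

489 ms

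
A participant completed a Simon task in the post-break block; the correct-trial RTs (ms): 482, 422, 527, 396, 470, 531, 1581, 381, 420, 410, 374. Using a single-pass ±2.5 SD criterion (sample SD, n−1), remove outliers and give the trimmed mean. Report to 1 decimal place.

441.3 ms

n = 11, ΣRT = 5994, M = 544.909
Σ(x−M)² = 1210726.91; s = √(1210726.91/10) = 347.955
Cutoffs: 544.909 ± 2.5·347.955 → [-325.0, 1414.8]
Outside: 1581 → excluded.
Retained (n=10): Σ = 4413, mean = 4413/10 = 441.300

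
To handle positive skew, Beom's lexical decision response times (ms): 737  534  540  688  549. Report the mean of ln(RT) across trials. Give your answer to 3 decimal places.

6.403

ln(RT): 6.6026, 6.2804, 6.2916, 6.5338, 6.3081
Σ ln(RT) = 32.0164
Mean = 32.0164/5 = 6.40329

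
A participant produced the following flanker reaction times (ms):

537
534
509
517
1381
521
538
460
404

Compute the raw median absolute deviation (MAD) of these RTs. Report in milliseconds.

Sorted: 404, 460, 509, 517, 521, 534, 537, 538, 1381 → median = 521
|x − 521|: 16, 13, 12, 4, 860, 0, 17, 61, 117
Sorted deviations: 0, 4, 12, 13, 16, 17, 61, 117, 860 → MAD = 16

16 ms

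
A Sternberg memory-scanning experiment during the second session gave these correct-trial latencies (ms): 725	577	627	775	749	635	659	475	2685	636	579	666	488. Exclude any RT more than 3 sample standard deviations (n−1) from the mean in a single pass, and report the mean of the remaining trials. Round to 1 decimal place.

n = 13, ΣRT = 10276, M = 790.462
Σ(x−M)² = 3984319.23; s = √(3984319.23/12) = 576.217
Cutoffs: 790.462 ± 3·576.217 → [-938.2, 2519.1]
Outside: 2685 → excluded.
Retained (n=12): Σ = 7591, mean = 7591/12 = 632.583

632.6 ms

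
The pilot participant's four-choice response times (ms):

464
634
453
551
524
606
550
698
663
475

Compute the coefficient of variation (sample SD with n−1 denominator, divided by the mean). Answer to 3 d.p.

n = 10, Σ = 5618, M = 561.8000
Σ(x−M)² = 66579.600; s = √(66579.600/9) = 86.0101
CV = 86.0101 / 561.8000 = 0.15310

0.153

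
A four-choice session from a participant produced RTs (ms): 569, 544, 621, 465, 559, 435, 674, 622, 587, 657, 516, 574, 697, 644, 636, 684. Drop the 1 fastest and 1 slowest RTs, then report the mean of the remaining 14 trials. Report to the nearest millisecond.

597 ms

Sorted: 435, 465, 516, 544, 559, 569, 574, 587, 621, 622, 636, 644, 657, 674, 684, 697
Drop lowest 1 (435) and highest 1 (697)
Remaining (n=14): Σ = 8352, mean = 8352/14 = 596.571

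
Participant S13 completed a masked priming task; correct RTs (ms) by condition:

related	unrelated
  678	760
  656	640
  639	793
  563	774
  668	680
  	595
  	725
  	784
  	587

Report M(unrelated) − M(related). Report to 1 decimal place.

63.4 ms

M(related) = 3204/5 = 640.800
M(unrelated) = 6338/9 = 704.222
Difference = 704.222 − 640.800 = 63.422 ms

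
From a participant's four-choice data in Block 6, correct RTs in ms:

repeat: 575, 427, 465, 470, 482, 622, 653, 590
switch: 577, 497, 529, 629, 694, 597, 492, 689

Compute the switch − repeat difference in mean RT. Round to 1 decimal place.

52.5 ms

M(repeat) = 4284/8 = 535.500
M(switch) = 4704/8 = 588.000
Difference = 588.000 − 535.500 = 52.500 ms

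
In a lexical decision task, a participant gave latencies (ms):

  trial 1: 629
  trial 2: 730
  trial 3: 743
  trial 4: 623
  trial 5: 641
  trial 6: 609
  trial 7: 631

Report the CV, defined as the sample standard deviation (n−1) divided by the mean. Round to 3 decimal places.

0.083

n = 7, Σ = 4606, M = 658.0000
Σ(x−M)² = 17894.000; s = √(17894.000/6) = 54.6107
CV = 54.6107 / 658.0000 = 0.08300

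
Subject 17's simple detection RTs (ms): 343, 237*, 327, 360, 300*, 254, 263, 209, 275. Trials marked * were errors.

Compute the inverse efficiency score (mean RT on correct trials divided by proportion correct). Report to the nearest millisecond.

373 ms

Correct trials (n=7): 343, 327, 360, 254, 263, 209, 275
Mean correct RT = 2031/7 = 290.1429 ms
Proportion correct = 7/9
IES = 290.1429 / (7/9) = 373.041 ms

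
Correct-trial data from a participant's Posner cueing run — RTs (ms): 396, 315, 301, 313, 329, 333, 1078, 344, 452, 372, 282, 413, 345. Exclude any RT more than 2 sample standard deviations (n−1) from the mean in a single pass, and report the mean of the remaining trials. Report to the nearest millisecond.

350 ms

n = 13, ΣRT = 5273, M = 405.615
Σ(x−M)² = 517157.08; s = √(517157.08/12) = 207.597
Cutoffs: 405.615 ± 2·207.597 → [-9.6, 820.8]
Outside: 1078 → excluded.
Retained (n=12): Σ = 4195, mean = 4195/12 = 349.583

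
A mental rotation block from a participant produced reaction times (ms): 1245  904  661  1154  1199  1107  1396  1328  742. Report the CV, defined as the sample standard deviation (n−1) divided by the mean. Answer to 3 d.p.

n = 9, Σ = 9736, M = 1081.7778
Σ(x−M)² = 529703.556; s = √(529703.556/8) = 257.3188
CV = 257.3188 / 1081.7778 = 0.23787

0.238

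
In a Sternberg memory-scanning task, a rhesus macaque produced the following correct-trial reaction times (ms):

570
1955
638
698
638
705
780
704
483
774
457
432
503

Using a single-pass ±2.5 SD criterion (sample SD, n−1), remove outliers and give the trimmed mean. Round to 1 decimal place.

615.2 ms

n = 13, ΣRT = 9337, M = 718.231
Σ(x−M)² = 1823984.31; s = √(1823984.31/12) = 389.870
Cutoffs: 718.231 ± 2.5·389.870 → [-256.4, 1692.9]
Outside: 1955 → excluded.
Retained (n=12): Σ = 7382, mean = 7382/12 = 615.167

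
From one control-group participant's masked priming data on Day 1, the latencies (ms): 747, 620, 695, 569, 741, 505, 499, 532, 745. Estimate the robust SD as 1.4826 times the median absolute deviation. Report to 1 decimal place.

170.5 ms

Sorted: 499, 505, 532, 569, 620, 695, 741, 745, 747 → median = 620
|x − 620| sorted: 0, 51, 75, 88, 115, 121, 121, 125, 127 → MAD = 115
Robust SD ≈ 1.4826 × 115 = 170.499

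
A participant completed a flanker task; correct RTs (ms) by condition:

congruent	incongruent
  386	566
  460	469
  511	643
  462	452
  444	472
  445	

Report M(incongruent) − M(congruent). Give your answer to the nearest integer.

69 ms

M(congruent) = 2708/6 = 451.333
M(incongruent) = 2602/5 = 520.400
Difference = 520.400 − 451.333 = 69.067 ms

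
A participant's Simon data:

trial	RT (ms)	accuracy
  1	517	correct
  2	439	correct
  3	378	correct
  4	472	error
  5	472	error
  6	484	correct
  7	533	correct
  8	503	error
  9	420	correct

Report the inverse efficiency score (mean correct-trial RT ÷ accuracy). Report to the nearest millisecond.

693 ms

Correct trials (n=6): 517, 439, 378, 484, 533, 420
Mean correct RT = 2771/6 = 461.8333 ms
Proportion correct = 6/9
IES = 461.8333 / (6/9) = 692.750 ms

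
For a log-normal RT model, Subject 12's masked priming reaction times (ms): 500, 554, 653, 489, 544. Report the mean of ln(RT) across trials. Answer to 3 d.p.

ln(RT): 6.2146, 6.3172, 6.4816, 6.1924, 6.2989
Σ ln(RT) = 31.5047
Mean = 31.5047/5 = 6.30093

6.301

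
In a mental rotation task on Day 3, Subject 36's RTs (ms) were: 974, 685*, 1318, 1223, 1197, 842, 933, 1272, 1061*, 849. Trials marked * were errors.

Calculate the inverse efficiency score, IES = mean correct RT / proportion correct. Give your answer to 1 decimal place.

1345.0 ms

Correct trials (n=8): 974, 1318, 1223, 1197, 842, 933, 1272, 849
Mean correct RT = 8608/8 = 1076.0000 ms
Proportion correct = 8/10
IES = 1076.0000 / (8/10) = 1345.000 ms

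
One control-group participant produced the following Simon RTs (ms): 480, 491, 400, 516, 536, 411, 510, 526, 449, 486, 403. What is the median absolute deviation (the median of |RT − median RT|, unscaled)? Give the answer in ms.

37 ms

Sorted: 400, 403, 411, 449, 480, 486, 491, 510, 516, 526, 536 → median = 486
|x − 486|: 6, 5, 86, 30, 50, 75, 24, 40, 37, 0, 83
Sorted deviations: 0, 5, 6, 24, 30, 37, 40, 50, 75, 83, 86 → MAD = 37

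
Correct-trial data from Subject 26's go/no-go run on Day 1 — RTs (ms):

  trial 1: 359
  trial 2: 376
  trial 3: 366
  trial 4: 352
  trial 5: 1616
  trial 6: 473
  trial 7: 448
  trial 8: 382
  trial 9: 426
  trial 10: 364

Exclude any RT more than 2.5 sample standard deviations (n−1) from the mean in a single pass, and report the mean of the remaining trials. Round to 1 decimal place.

394.0 ms

n = 10, ΣRT = 5162, M = 516.200
Σ(x−M)² = 1359277.60; s = √(1359277.60/9) = 388.627
Cutoffs: 516.200 ± 2.5·388.627 → [-455.4, 1487.8]
Outside: 1616 → excluded.
Retained (n=9): Σ = 3546, mean = 3546/9 = 394.000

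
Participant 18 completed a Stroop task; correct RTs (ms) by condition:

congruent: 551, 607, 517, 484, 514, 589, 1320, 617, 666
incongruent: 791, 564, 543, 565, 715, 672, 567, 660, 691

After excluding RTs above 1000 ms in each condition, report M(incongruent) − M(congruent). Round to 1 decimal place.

congruent: exclude 1320
M(congruent) = 4545/8 = 568.125
M(incongruent) = 5768/9 = 640.889
Difference = 640.889 − 568.125 = 72.764 ms

72.8 ms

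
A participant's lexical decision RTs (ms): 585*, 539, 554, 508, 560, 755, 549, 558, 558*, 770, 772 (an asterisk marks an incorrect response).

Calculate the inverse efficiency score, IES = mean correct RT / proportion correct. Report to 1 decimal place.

755.7 ms

Correct trials (n=9): 539, 554, 508, 560, 755, 549, 558, 770, 772
Mean correct RT = 5565/9 = 618.3333 ms
Proportion correct = 9/11
IES = 618.3333 / (9/11) = 755.741 ms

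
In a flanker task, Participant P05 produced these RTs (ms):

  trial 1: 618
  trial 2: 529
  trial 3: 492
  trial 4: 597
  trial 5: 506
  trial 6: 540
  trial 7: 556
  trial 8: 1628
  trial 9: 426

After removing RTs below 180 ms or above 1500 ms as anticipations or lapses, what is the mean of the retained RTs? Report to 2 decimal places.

Excluded: 1628
Retained (n=8): Σ = 4264
Mean = 4264/8 = 533.0000

533.00 ms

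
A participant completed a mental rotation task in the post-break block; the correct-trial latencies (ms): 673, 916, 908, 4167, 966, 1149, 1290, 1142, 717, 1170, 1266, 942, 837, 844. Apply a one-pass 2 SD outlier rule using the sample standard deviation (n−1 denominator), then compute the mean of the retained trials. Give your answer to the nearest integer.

n = 14, ΣRT = 16987, M = 1213.357
Σ(x−M)² = 9876675.21; s = √(9876675.21/13) = 871.633
Cutoffs: 1213.357 ± 2·871.633 → [-529.9, 2956.6]
Outside: 4167 → excluded.
Retained (n=13): Σ = 12820, mean = 12820/13 = 986.154

986 ms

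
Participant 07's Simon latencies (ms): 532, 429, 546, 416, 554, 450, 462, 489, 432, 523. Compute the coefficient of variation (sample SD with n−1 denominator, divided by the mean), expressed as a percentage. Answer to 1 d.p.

n = 10, Σ = 4833, M = 483.3000
Σ(x−M)² = 24582.100; s = √(24582.100/9) = 52.2623
CV = 52.2623 / 483.3000 = 0.10814 = 10.814%

10.8%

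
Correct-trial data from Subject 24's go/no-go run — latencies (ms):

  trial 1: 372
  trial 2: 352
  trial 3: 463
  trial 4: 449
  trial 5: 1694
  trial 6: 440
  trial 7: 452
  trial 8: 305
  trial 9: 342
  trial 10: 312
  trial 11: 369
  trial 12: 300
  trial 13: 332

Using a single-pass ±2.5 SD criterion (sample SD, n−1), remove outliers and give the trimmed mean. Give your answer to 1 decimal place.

374.0 ms

n = 13, ΣRT = 6182, M = 475.538
Σ(x−M)² = 1649737.23; s = √(1649737.23/12) = 370.780
Cutoffs: 475.538 ± 2.5·370.780 → [-451.4, 1402.5]
Outside: 1694 → excluded.
Retained (n=12): Σ = 4488, mean = 4488/12 = 374.000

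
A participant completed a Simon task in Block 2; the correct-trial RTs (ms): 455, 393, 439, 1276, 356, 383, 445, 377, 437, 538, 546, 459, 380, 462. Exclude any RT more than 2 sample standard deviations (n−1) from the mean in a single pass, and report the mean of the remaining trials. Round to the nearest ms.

n = 14, ΣRT = 6946, M = 496.143
Σ(x−M)² = 696795.71; s = √(696795.71/13) = 231.516
Cutoffs: 496.143 ± 2·231.516 → [33.1, 959.2]
Outside: 1276 → excluded.
Retained (n=13): Σ = 5670, mean = 5670/13 = 436.154

436 ms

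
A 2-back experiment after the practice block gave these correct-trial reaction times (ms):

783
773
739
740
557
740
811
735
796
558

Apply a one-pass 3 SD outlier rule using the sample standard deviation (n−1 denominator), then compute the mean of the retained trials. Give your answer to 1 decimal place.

n = 10, ΣRT = 7232, M = 723.200
Σ(x−M)² = 74931.60; s = √(74931.60/9) = 91.245
Cutoffs: 723.200 ± 3·91.245 → [449.5, 996.9]
No RTs fall outside the cutoffs; all 10 retained. Mean = 7232/10 = 723.200

723.2 ms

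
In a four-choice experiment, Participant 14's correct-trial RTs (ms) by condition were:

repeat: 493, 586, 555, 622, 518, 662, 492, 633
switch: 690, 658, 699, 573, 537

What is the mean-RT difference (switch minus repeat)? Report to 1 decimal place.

M(repeat) = 4561/8 = 570.125
M(switch) = 3157/5 = 631.400
Difference = 631.400 − 570.125 = 61.275 ms

61.3 ms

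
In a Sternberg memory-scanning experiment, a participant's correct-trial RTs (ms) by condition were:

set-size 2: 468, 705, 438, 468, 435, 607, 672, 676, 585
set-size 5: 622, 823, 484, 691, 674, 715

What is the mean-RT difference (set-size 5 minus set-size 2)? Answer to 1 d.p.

M(set-size 2) = 5054/9 = 561.556
M(set-size 5) = 4009/6 = 668.167
Difference = 668.167 − 561.556 = 106.611 ms

106.6 ms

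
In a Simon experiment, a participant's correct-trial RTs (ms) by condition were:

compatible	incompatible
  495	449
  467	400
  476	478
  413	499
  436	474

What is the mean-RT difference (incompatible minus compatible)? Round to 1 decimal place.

2.6 ms

M(compatible) = 2287/5 = 457.400
M(incompatible) = 2300/5 = 460.000
Difference = 460.000 − 457.400 = 2.600 ms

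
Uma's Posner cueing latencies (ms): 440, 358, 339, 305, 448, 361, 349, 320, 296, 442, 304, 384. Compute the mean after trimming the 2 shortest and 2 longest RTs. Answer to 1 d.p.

357.0 ms

Sorted: 296, 304, 305, 320, 339, 349, 358, 361, 384, 440, 442, 448
Drop lowest 2 (296, 304) and highest 2 (442, 448)
Remaining (n=8): Σ = 2856, mean = 2856/8 = 357.000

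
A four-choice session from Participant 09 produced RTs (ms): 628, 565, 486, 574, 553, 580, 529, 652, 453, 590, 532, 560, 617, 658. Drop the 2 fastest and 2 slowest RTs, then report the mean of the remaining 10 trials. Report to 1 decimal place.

572.8 ms

Sorted: 453, 486, 529, 532, 553, 560, 565, 574, 580, 590, 617, 628, 652, 658
Drop lowest 2 (453, 486) and highest 2 (652, 658)
Remaining (n=10): Σ = 5728, mean = 5728/10 = 572.800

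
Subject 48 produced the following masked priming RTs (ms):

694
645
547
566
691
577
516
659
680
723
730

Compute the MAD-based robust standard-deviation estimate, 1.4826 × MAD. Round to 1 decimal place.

Sorted: 516, 547, 566, 577, 645, 659, 680, 691, 694, 723, 730 → median = 659
|x − 659| sorted: 0, 14, 21, 32, 35, 64, 71, 82, 93, 112, 143 → MAD = 64
Robust SD ≈ 1.4826 × 64 = 94.886

94.9 ms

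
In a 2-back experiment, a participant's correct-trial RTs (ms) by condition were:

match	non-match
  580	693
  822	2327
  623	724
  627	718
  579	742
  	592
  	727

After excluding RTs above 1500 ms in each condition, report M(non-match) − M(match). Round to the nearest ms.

53 ms

non-match: exclude 2327
M(match) = 3231/5 = 646.200
M(non-match) = 4196/6 = 699.333
Difference = 699.333 − 646.200 = 53.133 ms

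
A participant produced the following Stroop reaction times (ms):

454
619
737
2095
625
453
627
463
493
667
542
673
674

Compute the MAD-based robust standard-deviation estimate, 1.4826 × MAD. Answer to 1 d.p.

Sorted: 453, 454, 463, 493, 542, 619, 625, 627, 667, 673, 674, 737, 2095 → median = 625
|x − 625| sorted: 0, 2, 6, 42, 48, 49, 83, 112, 132, 162, 171, 172, 1470 → MAD = 83
Robust SD ≈ 1.4826 × 83 = 123.056

123.1 ms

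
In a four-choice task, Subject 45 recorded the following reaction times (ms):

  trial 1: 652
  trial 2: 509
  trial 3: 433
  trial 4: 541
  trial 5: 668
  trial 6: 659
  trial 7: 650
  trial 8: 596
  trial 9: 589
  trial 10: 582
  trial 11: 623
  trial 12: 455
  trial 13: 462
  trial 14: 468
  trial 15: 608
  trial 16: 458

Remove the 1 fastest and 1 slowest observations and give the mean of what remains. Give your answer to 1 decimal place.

Sorted: 433, 455, 458, 462, 468, 509, 541, 582, 589, 596, 608, 623, 650, 652, 659, 668
Drop lowest 1 (433) and highest 1 (668)
Remaining (n=14): Σ = 7852, mean = 7852/14 = 560.857

560.9 ms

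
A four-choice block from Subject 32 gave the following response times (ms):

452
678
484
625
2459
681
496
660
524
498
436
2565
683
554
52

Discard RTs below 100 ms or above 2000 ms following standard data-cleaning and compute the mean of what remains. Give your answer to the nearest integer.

Excluded: 52, 2459, 2565
Retained (n=12): Σ = 6771
Mean = 6771/12 = 564.2500

564 ms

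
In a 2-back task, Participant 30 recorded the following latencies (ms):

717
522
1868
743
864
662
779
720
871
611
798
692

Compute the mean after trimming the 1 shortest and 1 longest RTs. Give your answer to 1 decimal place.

745.7 ms

Sorted: 522, 611, 662, 692, 717, 720, 743, 779, 798, 864, 871, 1868
Drop lowest 1 (522) and highest 1 (1868)
Remaining (n=10): Σ = 7457, mean = 7457/10 = 745.700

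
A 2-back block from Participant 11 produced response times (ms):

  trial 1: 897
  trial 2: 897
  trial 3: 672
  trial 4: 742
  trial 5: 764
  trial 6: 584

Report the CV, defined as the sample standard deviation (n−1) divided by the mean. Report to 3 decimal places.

0.163

n = 6, Σ = 4556, M = 759.3333
Σ(x−M)² = 76595.333; s = √(76595.333/5) = 123.7702
CV = 123.7702 / 759.3333 = 0.16300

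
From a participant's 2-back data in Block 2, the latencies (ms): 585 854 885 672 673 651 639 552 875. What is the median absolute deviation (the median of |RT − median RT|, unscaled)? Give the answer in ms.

Sorted: 552, 585, 639, 651, 672, 673, 854, 875, 885 → median = 672
|x − 672|: 87, 182, 213, 0, 1, 21, 33, 120, 203
Sorted deviations: 0, 1, 21, 33, 87, 120, 182, 203, 213 → MAD = 87

87 ms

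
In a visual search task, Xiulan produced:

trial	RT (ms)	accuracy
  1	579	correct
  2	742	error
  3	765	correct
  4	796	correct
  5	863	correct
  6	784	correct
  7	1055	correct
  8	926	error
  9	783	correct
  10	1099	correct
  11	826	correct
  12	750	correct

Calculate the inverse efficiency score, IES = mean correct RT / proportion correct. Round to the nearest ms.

Correct trials (n=10): 579, 765, 796, 863, 784, 1055, 783, 1099, 826, 750
Mean correct RT = 8300/10 = 830.0000 ms
Proportion correct = 10/12
IES = 830.0000 / (10/12) = 996.000 ms

996 ms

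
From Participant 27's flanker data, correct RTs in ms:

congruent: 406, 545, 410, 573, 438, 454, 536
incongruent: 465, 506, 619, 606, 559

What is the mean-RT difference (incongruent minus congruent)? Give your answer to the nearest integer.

71 ms

M(congruent) = 3362/7 = 480.286
M(incongruent) = 2755/5 = 551.000
Difference = 551.000 − 480.286 = 70.714 ms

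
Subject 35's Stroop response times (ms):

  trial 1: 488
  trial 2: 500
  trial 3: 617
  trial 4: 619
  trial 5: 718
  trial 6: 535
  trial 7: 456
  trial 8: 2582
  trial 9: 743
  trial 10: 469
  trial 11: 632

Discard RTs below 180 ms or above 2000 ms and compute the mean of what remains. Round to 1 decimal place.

577.7 ms

Excluded: 2582
Retained (n=10): Σ = 5777
Mean = 5777/10 = 577.7000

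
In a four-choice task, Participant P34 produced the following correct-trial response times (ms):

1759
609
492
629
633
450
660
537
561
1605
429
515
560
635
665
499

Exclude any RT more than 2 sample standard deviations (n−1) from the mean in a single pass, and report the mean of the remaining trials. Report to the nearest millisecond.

n = 16, ΣRT = 11238, M = 702.375
Σ(x−M)² = 2284597.75; s = √(2284597.75/15) = 390.265
Cutoffs: 702.375 ± 2·390.265 → [-78.2, 1482.9]
Outside: 1605, 1759 → excluded.
Retained (n=14): Σ = 7874, mean = 7874/14 = 562.429

562 ms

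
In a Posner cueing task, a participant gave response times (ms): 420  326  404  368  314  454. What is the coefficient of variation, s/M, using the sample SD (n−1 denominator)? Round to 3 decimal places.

0.144

n = 6, Σ = 2286, M = 381.0000
Σ(x−M)² = 15062.000; s = √(15062.000/5) = 54.8853
CV = 54.8853 / 381.0000 = 0.14406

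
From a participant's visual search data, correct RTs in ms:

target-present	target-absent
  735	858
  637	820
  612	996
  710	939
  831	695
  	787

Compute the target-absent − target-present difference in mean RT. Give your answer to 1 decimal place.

144.2 ms

M(target-present) = 3525/5 = 705.000
M(target-absent) = 5095/6 = 849.167
Difference = 849.167 − 705.000 = 144.167 ms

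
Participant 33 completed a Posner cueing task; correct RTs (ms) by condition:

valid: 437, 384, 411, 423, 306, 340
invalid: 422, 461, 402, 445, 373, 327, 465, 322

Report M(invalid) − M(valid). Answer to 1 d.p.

M(valid) = 2301/6 = 383.500
M(invalid) = 3217/8 = 402.125
Difference = 402.125 − 383.500 = 18.625 ms

18.6 ms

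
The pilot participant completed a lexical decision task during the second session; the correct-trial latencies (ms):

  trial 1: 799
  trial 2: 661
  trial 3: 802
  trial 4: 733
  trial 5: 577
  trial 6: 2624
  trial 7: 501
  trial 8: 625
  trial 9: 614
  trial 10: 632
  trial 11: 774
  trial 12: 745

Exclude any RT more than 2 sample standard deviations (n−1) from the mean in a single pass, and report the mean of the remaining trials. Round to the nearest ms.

678 ms

n = 12, ΣRT = 10087, M = 840.583
Σ(x−M)² = 3567302.92; s = √(3567302.92/11) = 569.474
Cutoffs: 840.583 ± 2·569.474 → [-298.4, 1979.5]
Outside: 2624 → excluded.
Retained (n=11): Σ = 7463, mean = 7463/11 = 678.455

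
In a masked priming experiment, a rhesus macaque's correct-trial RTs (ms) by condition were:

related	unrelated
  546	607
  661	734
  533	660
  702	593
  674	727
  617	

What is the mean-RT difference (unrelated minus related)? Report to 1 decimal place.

M(related) = 3733/6 = 622.167
M(unrelated) = 3321/5 = 664.200
Difference = 664.200 − 622.167 = 42.033 ms

42.0 ms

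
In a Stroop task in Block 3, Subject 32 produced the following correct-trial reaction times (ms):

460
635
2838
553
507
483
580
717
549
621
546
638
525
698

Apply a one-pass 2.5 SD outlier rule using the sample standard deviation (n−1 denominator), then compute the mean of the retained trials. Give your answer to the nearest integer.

n = 14, ΣRT = 10350, M = 739.286
Σ(x−M)² = 4819128.86; s = √(4819128.86/13) = 608.853
Cutoffs: 739.286 ± 2.5·608.853 → [-782.8, 2261.4]
Outside: 2838 → excluded.
Retained (n=13): Σ = 7512, mean = 7512/13 = 577.846

578 ms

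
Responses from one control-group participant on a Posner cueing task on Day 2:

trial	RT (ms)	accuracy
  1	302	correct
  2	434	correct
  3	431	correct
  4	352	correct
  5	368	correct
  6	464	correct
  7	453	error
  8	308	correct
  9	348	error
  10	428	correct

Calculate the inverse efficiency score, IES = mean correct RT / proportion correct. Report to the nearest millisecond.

482 ms

Correct trials (n=8): 302, 434, 431, 352, 368, 464, 308, 428
Mean correct RT = 3087/8 = 385.8750 ms
Proportion correct = 8/10
IES = 385.8750 / (8/10) = 482.344 ms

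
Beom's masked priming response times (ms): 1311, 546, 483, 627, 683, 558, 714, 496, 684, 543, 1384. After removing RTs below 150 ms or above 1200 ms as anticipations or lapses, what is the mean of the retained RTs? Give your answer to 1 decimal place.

592.7 ms

Excluded: 1311, 1384
Retained (n=9): Σ = 5334
Mean = 5334/9 = 592.6667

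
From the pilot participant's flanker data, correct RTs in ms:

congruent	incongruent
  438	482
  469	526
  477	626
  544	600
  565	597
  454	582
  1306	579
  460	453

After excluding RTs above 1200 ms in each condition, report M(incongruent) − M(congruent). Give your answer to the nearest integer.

69 ms

congruent: exclude 1306
M(congruent) = 3407/7 = 486.714
M(incongruent) = 4445/8 = 555.625
Difference = 555.625 − 486.714 = 68.911 ms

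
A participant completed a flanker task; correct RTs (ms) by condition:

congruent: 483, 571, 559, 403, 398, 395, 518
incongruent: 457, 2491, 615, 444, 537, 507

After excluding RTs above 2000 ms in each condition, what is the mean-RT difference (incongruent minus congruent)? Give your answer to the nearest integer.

37 ms

incongruent: exclude 2491
M(congruent) = 3327/7 = 475.286
M(incongruent) = 2560/5 = 512.000
Difference = 512.000 − 475.286 = 36.714 ms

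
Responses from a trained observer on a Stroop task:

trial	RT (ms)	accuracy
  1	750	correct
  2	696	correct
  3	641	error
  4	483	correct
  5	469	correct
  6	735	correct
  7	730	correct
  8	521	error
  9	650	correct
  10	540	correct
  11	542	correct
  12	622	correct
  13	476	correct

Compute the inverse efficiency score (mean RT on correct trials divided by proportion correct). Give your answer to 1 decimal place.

719.1 ms

Correct trials (n=11): 750, 696, 483, 469, 735, 730, 650, 540, 542, 622, 476
Mean correct RT = 6693/11 = 608.4545 ms
Proportion correct = 11/13
IES = 608.4545 / (11/13) = 719.083 ms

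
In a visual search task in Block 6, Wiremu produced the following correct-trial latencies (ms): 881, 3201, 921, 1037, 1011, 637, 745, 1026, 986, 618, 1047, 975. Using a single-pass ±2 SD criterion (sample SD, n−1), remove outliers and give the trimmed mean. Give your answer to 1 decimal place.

898.5 ms

n = 12, ΣRT = 13085, M = 1090.417
Σ(x−M)² = 5114614.92; s = √(5114614.92/11) = 681.883
Cutoffs: 1090.417 ± 2·681.883 → [-273.4, 2454.2]
Outside: 3201 → excluded.
Retained (n=11): Σ = 9884, mean = 9884/11 = 898.545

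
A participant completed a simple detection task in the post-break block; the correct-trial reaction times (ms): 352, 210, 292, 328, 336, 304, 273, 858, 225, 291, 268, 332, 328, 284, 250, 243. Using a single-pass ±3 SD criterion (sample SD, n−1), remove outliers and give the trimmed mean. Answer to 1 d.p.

287.7 ms

n = 16, ΣRT = 5174, M = 323.375
Σ(x−M)² = 330857.75; s = √(330857.75/15) = 148.517
Cutoffs: 323.375 ± 3·148.517 → [-122.2, 768.9]
Outside: 858 → excluded.
Retained (n=15): Σ = 4316, mean = 4316/15 = 287.733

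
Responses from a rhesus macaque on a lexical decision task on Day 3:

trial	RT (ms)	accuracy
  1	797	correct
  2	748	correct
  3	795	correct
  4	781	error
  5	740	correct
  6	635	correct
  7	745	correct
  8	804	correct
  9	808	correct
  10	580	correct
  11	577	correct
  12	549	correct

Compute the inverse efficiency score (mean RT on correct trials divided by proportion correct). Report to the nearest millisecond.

771 ms

Correct trials (n=11): 797, 748, 795, 740, 635, 745, 804, 808, 580, 577, 549
Mean correct RT = 7778/11 = 707.0909 ms
Proportion correct = 11/12
IES = 707.0909 / (11/12) = 771.372 ms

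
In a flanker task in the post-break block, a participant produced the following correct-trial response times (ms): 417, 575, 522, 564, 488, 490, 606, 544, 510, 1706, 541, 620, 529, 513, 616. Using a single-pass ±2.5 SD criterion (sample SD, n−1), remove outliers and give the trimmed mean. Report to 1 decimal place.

n = 15, ΣRT = 9241, M = 616.067
Σ(x−M)² = 1313520.93; s = √(1313520.93/14) = 306.305
Cutoffs: 616.067 ± 2.5·306.305 → [-149.7, 1381.8]
Outside: 1706 → excluded.
Retained (n=14): Σ = 7535, mean = 7535/14 = 538.214

538.2 ms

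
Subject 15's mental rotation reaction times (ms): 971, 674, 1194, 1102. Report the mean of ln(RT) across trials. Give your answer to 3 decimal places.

ln(RT): 6.8783, 6.5132, 7.0851, 7.0049
Σ ln(RT) = 27.4815
Mean = 27.4815/4 = 6.87038

6.870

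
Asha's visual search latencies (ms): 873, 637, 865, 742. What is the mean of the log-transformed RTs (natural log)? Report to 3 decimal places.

6.650

ln(RT): 6.7719, 6.4568, 6.7627, 6.6093
Σ ln(RT) = 26.6008
Mean = 26.6008/4 = 6.65020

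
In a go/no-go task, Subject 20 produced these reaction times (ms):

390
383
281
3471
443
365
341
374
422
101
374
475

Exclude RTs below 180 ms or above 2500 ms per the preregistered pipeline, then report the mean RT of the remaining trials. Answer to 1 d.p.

Excluded: 101, 3471
Retained (n=10): Σ = 3848
Mean = 3848/10 = 384.8000

384.8 ms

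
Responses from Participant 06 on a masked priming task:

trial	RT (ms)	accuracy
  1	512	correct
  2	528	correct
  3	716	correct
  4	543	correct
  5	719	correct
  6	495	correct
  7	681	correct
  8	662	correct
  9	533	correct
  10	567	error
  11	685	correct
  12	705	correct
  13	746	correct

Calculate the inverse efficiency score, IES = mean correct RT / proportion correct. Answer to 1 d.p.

Correct trials (n=12): 512, 528, 716, 543, 719, 495, 681, 662, 533, 685, 705, 746
Mean correct RT = 7525/12 = 627.0833 ms
Proportion correct = 12/13
IES = 627.0833 / (12/13) = 679.340 ms

679.3 ms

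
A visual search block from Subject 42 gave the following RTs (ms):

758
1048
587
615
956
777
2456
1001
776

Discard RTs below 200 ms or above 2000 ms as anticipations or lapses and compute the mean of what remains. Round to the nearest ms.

815 ms

Excluded: 2456
Retained (n=8): Σ = 6518
Mean = 6518/8 = 814.7500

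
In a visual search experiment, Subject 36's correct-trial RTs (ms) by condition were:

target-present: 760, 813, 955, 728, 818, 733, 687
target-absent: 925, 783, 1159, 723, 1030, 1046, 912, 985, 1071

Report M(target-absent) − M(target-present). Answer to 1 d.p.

M(target-present) = 5494/7 = 784.857
M(target-absent) = 8634/9 = 959.333
Difference = 959.333 − 784.857 = 174.476 ms

174.5 ms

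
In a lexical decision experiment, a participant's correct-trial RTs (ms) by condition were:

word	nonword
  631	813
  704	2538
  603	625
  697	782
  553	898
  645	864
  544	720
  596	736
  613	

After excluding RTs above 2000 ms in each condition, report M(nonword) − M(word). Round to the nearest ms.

nonword: exclude 2538
M(word) = 5586/9 = 620.667
M(nonword) = 5438/7 = 776.857
Difference = 776.857 − 620.667 = 156.190 ms

156 ms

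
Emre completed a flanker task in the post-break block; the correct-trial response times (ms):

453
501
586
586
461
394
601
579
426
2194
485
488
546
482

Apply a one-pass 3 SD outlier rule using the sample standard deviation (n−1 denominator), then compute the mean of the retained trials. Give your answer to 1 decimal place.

n = 14, ΣRT = 8782, M = 627.286
Σ(x−M)² = 2697298.86; s = √(2697298.86/13) = 455.505
Cutoffs: 627.286 ± 3·455.505 → [-739.2, 1993.8]
Outside: 2194 → excluded.
Retained (n=13): Σ = 6588, mean = 6588/13 = 506.769

506.8 ms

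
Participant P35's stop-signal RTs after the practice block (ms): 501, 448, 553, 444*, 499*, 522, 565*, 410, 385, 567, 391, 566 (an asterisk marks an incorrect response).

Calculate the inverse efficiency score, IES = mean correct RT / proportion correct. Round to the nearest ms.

Correct trials (n=9): 501, 448, 553, 522, 410, 385, 567, 391, 566
Mean correct RT = 4343/9 = 482.5556 ms
Proportion correct = 9/12
IES = 482.5556 / (9/12) = 643.407 ms

643 ms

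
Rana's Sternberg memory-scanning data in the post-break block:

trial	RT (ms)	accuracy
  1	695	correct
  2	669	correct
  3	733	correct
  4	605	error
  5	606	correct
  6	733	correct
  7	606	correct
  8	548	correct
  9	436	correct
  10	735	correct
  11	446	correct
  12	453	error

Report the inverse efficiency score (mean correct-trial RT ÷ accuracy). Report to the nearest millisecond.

Correct trials (n=10): 695, 669, 733, 606, 733, 606, 548, 436, 735, 446
Mean correct RT = 6207/10 = 620.7000 ms
Proportion correct = 10/12
IES = 620.7000 / (10/12) = 744.840 ms

745 ms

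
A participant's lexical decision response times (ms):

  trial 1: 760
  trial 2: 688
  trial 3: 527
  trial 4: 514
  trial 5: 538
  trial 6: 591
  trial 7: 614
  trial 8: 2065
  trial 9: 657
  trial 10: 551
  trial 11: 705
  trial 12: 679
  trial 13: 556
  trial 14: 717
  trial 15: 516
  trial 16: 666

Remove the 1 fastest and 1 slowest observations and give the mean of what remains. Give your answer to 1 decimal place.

Sorted: 514, 516, 527, 538, 551, 556, 591, 614, 657, 666, 679, 688, 705, 717, 760, 2065
Drop lowest 1 (514) and highest 1 (2065)
Remaining (n=14): Σ = 8765, mean = 8765/14 = 626.071

626.1 ms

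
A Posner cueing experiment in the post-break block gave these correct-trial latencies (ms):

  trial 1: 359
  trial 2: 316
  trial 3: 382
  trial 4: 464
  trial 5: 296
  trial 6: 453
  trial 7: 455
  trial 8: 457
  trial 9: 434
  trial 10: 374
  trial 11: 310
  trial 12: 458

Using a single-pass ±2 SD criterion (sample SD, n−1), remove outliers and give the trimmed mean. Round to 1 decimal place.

396.5 ms

n = 12, ΣRT = 4758, M = 396.500
Σ(x−M)² = 46205.00; s = √(46205.00/11) = 64.811
Cutoffs: 396.500 ± 2·64.811 → [266.9, 526.1]
No RTs fall outside the cutoffs; all 12 retained. Mean = 4758/12 = 396.500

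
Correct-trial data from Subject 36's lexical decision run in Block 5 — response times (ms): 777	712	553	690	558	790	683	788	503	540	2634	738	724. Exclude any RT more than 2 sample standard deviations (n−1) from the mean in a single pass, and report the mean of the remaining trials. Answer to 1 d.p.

n = 13, ΣRT = 10690, M = 822.308
Σ(x−M)² = 3676394.77; s = √(3676394.77/12) = 553.504
Cutoffs: 822.308 ± 2·553.504 → [-284.7, 1929.3]
Outside: 2634 → excluded.
Retained (n=12): Σ = 8056, mean = 8056/12 = 671.333

671.3 ms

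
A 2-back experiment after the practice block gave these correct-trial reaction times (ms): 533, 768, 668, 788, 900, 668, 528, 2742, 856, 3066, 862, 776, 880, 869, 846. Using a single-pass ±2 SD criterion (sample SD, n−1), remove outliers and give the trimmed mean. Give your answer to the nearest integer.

765 ms

n = 15, ΣRT = 15750, M = 1050.000
Σ(x−M)² = 8180742.00; s = √(8180742.00/14) = 764.421
Cutoffs: 1050.000 ± 2·764.421 → [-478.8, 2578.8]
Outside: 2742, 3066 → excluded.
Retained (n=13): Σ = 9942, mean = 9942/13 = 764.769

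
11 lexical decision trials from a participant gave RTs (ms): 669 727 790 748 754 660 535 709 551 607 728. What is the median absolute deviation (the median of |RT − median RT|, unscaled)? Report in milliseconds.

45 ms

Sorted: 535, 551, 607, 660, 669, 709, 727, 728, 748, 754, 790 → median = 709
|x − 709|: 40, 18, 81, 39, 45, 49, 174, 0, 158, 102, 19
Sorted deviations: 0, 18, 19, 39, 40, 45, 49, 81, 102, 158, 174 → MAD = 45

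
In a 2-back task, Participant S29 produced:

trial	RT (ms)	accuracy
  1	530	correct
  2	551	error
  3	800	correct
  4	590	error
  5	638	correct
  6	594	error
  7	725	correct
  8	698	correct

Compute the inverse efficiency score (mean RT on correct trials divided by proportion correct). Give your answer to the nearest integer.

1085 ms

Correct trials (n=5): 530, 800, 638, 725, 698
Mean correct RT = 3391/5 = 678.2000 ms
Proportion correct = 5/8
IES = 678.2000 / (5/8) = 1085.120 ms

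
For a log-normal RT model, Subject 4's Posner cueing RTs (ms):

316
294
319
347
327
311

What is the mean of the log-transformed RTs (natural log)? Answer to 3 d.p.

5.764

ln(RT): 5.7557, 5.6836, 5.7652, 5.8493, 5.7900, 5.7398
Σ ln(RT) = 34.5836
Mean = 34.5836/6 = 5.76393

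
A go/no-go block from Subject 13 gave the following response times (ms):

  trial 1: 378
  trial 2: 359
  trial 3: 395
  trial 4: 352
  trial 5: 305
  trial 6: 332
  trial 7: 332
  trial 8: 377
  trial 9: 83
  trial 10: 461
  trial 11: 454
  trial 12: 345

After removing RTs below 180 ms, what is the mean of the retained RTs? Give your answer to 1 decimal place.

Excluded: 83
Retained (n=11): Σ = 4090
Mean = 4090/11 = 371.8182

371.8 ms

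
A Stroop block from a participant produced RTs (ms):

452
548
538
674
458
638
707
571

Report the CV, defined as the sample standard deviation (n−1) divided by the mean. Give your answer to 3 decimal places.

0.164

n = 8, Σ = 4586, M = 573.2500
Σ(x−M)² = 62101.500; s = √(62101.500/7) = 94.1894
CV = 94.1894 / 573.2500 = 0.16431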